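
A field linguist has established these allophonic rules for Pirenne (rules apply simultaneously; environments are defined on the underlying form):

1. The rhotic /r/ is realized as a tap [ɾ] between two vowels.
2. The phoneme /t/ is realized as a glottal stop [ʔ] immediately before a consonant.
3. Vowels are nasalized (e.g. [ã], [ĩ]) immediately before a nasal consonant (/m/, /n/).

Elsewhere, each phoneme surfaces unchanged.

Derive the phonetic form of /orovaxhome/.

[oɾovaxhõme]

/o/ (word-initial) fails the environment for rule 3, so it stays [o].
/r/ (between /o/ and /o/): between two vowels, so rule 1 applies → [ɾ].
/o/ (between /r/ and /v/) fails the environment for rule 3, so it stays [o].
/a/ — between /v/ and /x/; rule 3 does not apply here → [a].
/o/ (between /h/ and /m/): before a nasal consonant, so rule 3 applies → [õ].
/e/ — word-final; rule 3 does not apply here → [e].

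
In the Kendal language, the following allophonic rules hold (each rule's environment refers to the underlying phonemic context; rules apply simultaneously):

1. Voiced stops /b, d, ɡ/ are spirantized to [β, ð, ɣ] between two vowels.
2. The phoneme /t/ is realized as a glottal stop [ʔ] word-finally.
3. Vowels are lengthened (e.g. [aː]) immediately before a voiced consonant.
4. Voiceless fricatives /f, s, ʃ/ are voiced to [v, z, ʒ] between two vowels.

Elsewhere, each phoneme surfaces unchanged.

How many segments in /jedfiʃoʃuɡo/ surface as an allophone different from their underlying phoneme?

5

Segments that undergo a rule: /e/ → [eː] (rule 3); /ʃ/ → [ʒ] (rule 4); /ʃ/ → [ʒ] (rule 4); /u/ → [uː] (rule 3); /ɡ/ → [ɣ] (rule 1).
All other segments surface unchanged.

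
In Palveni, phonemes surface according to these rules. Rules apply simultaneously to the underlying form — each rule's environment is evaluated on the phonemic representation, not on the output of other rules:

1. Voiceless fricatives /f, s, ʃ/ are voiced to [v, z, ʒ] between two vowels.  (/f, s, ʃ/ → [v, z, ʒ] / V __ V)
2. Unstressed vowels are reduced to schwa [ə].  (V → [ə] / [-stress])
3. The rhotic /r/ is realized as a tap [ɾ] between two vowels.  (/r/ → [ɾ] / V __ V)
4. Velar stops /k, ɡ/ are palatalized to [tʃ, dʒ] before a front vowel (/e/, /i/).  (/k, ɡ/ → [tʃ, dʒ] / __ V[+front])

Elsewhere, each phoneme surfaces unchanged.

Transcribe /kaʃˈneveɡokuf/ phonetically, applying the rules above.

/k/ (word-initial) fails the environment for rule 4, so it stays [k].
Rule 2 applies to /a/ (between /k/ and /ʃ/: in an unstressed syllable) → [ə].
/ʃ/ (between /a/ and /n/) is in the target of rule 1 but the environment (between two vowels) is not met → [ʃ].
/n/ (between /ʃ/ and /e/) is unaffected → [n].
/e/ — between /n/ and /v/; rule 2 does not apply here → [e].
/v/ stays [v].
/e/ — between /v/ and /ɡ/, in an unstressed syllable — surfaces as [ə] (rule 2).
/ɡ/ (between /e/ and /o/): rule 4 targets it, but not before a front vowel → unchanged [ɡ].
/o/ — between /ɡ/ and /k/, in an unstressed syllable — surfaces as [ə] (rule 2).
/k/ (between /o/ and /u/) is in the target of rule 4 but the environment (before a front vowel) is not met → [k].
Rule 2 applies to /u/ (between /k/ and /f/: in an unstressed syllable) → [ə].
/f/ (word-final): rule 1 targets it, but not between two vowels → unchanged [f].

[kəʃˈnevəɡəkəf]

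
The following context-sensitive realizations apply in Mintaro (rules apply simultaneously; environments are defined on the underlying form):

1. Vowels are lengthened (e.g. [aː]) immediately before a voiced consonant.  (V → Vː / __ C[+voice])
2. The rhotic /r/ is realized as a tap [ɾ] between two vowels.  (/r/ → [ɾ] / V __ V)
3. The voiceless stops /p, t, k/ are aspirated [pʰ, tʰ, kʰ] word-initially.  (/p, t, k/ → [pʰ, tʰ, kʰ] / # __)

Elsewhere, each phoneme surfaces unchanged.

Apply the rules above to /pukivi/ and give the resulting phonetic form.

/p/ (word-initial) occurs word-initially → [pʰ] by rule 3.
/u/ — between /p/ and /k/; rule 1 does not apply here → [u].
/k/ (between /u/ and /i/): rule 3 targets it, but not word-initially → unchanged [k].
/i/ meets the environment for rule 1 (before a voiced consonant) → [iː].
/i/ (word-final) fails the environment for rule 1, so it stays [i].

[pʰukiːvi]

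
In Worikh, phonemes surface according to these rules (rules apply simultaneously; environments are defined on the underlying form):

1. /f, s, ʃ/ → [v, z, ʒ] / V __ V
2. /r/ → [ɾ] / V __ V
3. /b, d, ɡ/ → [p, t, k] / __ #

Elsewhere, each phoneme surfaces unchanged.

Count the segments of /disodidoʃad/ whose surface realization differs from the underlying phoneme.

3

Segments that undergo a rule: /s/ → [z] (rule 1); /ʃ/ → [ʒ] (rule 1); /d/ → [t] (rule 3).
All other segments surface unchanged.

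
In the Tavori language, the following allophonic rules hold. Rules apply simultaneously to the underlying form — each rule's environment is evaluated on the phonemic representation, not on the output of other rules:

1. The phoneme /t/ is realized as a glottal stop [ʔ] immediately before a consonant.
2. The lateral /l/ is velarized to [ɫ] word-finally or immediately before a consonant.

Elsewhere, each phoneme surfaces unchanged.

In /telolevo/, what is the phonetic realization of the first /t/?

/t/ — word-initial; rule 1 does not apply here → [t].

[t]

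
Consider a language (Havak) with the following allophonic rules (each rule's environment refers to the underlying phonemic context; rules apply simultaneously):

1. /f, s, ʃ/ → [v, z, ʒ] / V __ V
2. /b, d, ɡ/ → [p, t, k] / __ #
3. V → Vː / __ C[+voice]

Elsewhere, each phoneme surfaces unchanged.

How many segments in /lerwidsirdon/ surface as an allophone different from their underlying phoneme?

Segments that undergo a rule: /e/ → [eː] (rule 3); /i/ → [iː] (rule 3); /i/ → [iː] (rule 3); /o/ → [oː] (rule 3).
All other segments surface unchanged.

4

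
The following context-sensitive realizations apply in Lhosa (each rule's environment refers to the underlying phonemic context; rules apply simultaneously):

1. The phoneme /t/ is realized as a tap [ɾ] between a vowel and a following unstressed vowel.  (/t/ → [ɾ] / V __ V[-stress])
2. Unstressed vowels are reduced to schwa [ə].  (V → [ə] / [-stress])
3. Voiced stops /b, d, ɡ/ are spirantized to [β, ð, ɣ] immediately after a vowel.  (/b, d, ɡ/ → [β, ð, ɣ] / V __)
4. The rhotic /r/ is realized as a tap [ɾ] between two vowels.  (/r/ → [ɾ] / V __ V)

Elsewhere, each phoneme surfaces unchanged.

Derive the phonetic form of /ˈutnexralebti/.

[ˈutnəxrələβtə]

/u/ (word-initial): rule 2 targets it, but not in an unstressed syllable → unchanged [u].
/t/ (between /u/ and /n/): rule 1 targets it, but not between a vowel and a following unstressed vowel → unchanged [t].
/n/ — not in any rule's target class → [n].
/e/ (between /n/ and /x/): in an unstressed syllable, so rule 2 applies → [ə].
/x/ — not in any rule's target class → [x].
/r/ (between /x/ and /a/) is in the target of rule 4 but the environment (between two vowels) is not met → [r].
/a/ (between /r/ and /l/) occurs in an unstressed syllable → [ə] by rule 2.
/l/ stays [l].
/e/ meets the environment for rule 2 (in an unstressed syllable) → [ə].
/b/ (between /e/ and /t/) occurs immediately after a vowel → [β] by rule 3.
/t/ (between /b/ and /i/): rule 1 targets it, but not between a vowel and a following unstressed vowel → unchanged [t].
/i/ — word-final, in an unstressed syllable — surfaces as [ə] (rule 2).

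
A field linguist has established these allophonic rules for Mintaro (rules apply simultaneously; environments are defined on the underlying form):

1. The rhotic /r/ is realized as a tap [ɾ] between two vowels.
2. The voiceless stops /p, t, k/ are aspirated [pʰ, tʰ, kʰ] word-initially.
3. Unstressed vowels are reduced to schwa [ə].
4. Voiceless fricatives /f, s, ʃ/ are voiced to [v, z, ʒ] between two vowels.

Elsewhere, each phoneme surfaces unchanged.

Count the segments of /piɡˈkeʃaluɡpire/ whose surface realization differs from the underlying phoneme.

8

Segments that undergo a rule: /p/ → [pʰ] (rule 2); /i/ → [ə] (rule 3); /ʃ/ → [ʒ] (rule 4); /a/ → [ə] (rule 3); /u/ → [ə] (rule 3); /i/ → [ə] (rule 3); /r/ → [ɾ] (rule 1); /e/ → [ə] (rule 3).
All other segments surface unchanged.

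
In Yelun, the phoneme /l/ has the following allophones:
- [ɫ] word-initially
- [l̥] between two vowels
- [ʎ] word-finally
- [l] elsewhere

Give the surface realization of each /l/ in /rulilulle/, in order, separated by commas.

Occurrence 1 (position 3): between two vowels → [l̥].
Occurrence 2 (position 5): between two vowels → [l̥].
Occurrence 3 (position 7): no conditioning environment matches → elsewhere allophone [l].
Occurrence 4 (position 8): no conditioning environment matches → elsewhere allophone [l].

[l̥], [l̥], [l], [l]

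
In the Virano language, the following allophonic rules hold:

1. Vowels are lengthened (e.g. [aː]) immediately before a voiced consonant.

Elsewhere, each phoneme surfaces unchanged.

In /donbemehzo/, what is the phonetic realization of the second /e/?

[e]

/e/ — between /m/ and /h/; rule 1 does not apply here → [e].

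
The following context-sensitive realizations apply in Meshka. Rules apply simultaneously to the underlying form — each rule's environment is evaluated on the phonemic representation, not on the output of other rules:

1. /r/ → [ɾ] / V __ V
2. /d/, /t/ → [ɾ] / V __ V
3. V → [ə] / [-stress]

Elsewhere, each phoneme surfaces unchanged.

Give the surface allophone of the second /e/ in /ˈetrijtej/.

[ə]

/e/ (between /t/ and /j/): in an unstressed syllable, so rule 3 applies → [ə].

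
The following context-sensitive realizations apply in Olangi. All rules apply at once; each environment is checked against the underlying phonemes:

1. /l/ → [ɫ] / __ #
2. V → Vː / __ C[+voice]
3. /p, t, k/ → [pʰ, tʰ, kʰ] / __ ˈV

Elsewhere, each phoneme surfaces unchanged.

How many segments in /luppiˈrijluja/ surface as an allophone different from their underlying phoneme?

3

Segments that undergo a rule: /i/ → [iː] (rule 2); /i/ → [iː] (rule 2); /u/ → [uː] (rule 2).
All other segments surface unchanged.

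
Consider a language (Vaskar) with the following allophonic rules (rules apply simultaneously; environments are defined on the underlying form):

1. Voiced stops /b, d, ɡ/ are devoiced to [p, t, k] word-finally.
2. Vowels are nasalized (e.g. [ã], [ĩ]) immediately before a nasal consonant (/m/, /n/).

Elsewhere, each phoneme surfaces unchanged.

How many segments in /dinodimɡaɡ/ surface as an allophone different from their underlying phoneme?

3

Segments that undergo a rule: /i/ → [ĩ] (rule 2); /i/ → [ĩ] (rule 2); /ɡ/ → [k] (rule 1).
All other segments surface unchanged.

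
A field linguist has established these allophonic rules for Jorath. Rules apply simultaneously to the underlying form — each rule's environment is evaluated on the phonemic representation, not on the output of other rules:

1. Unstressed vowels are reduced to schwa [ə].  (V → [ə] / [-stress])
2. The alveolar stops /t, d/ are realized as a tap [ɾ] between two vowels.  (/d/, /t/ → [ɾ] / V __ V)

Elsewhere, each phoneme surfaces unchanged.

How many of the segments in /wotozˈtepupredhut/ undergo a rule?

6

Segments that undergo a rule: /o/ → [ə] (rule 1); /t/ → [ɾ] (rule 2); /o/ → [ə] (rule 1); /u/ → [ə] (rule 1); /e/ → [ə] (rule 1); /u/ → [ə] (rule 1).
All other segments surface unchanged.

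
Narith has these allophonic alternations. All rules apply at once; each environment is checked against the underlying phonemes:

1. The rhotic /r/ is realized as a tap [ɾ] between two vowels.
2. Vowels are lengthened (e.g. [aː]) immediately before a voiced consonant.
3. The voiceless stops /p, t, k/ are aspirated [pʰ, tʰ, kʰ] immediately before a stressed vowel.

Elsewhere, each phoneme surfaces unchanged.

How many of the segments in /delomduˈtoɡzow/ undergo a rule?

5

Segments that undergo a rule: /e/ → [eː] (rule 2); /o/ → [oː] (rule 2); /t/ → [tʰ] (rule 3); /o/ → [oː] (rule 2); /o/ → [oː] (rule 2).
All other segments surface unchanged.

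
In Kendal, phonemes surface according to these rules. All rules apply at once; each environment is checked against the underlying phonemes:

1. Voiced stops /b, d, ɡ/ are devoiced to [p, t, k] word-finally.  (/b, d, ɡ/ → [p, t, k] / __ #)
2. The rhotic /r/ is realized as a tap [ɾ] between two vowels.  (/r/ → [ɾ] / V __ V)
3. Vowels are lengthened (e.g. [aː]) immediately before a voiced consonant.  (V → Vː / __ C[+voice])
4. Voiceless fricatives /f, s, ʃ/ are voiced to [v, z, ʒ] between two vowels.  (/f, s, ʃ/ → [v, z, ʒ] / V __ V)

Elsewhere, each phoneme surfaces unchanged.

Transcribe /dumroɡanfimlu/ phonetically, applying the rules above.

/d/ (word-initial) fails the environment for rule 1, so it stays [d].
/u/ meets the environment for rule 3 (before a voiced consonant) → [uː].
/m/ stays [m].
/r/ (between /m/ and /o/) is in the target of rule 2 but the environment (between two vowels) is not met → [r].
/o/ (between /r/ and /ɡ/) occurs before a voiced consonant → [oː] by rule 3.
/ɡ/ — between /o/ and /a/; rule 1 does not apply here → [ɡ].
/a/ meets the environment for rule 3 (before a voiced consonant) → [aː].
/n/ (between /a/ and /f/): no rule targets it → [n].
/f/ (between /n/ and /i/) fails the environment for rule 4, so it stays [f].
/i/ — between /f/ and /m/, before a voiced consonant — surfaces as [iː] (rule 3).
/m/ stays [m].
/l/ stays [l].
/u/ (word-final) fails the environment for rule 3, so it stays [u].

[duːmroːɡaːnfiːmlu]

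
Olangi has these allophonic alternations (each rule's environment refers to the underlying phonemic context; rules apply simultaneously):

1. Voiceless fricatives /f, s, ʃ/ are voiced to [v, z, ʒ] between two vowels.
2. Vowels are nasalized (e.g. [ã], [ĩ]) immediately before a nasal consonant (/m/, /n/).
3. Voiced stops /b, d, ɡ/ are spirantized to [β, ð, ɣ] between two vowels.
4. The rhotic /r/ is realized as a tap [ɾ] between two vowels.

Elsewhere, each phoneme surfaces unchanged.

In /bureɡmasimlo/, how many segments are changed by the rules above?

3

Segments that undergo a rule: /r/ → [ɾ] (rule 4); /s/ → [z] (rule 1); /i/ → [ĩ] (rule 2).
All other segments surface unchanged.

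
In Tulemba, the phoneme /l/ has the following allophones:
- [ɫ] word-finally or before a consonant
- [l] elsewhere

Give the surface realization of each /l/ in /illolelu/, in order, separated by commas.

Occurrence 1 (position 2): word-finally or before a consonant → [ɫ].
Occurrence 2 (position 3): no conditioning environment matches → elsewhere allophone [l].
Occurrence 3 (position 5): no conditioning environment matches → elsewhere allophone [l].
Occurrence 4 (position 7): no conditioning environment matches → elsewhere allophone [l].

[ɫ], [l], [l], [l]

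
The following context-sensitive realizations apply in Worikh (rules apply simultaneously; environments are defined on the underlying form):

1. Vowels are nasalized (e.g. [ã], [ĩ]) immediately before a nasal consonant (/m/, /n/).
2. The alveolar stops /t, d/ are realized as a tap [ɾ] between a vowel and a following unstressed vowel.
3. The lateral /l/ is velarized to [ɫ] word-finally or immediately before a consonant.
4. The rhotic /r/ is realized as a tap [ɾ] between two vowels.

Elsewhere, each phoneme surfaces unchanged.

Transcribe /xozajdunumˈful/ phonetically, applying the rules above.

[xozajdũnũmˈfuɫ]

/x/ (word-initial) is unaffected → [x].
/o/ (between /x/ and /z/): rule 1 targets it, but not before a nasal consonant → unchanged [o].
/z/ — not in any rule's target class → [z].
/a/ (between /z/ and /j/) fails the environment for rule 1, so it stays [a].
/j/ — not in any rule's target class → [j].
/d/ (between /j/ and /u/) fails the environment for rule 2, so it stays [d].
/u/ meets the environment for rule 1 (before a nasal consonant) → [ũ].
/n/ — not in any rule's target class → [n].
/u/ — between /n/ and /m/, before a nasal consonant — surfaces as [ũ] (rule 1).
/m/ (between /u/ and /f/): no rule targets it → [m].
/f/ stays [f].
/u/ (between /f/ and /l/) fails the environment for rule 1, so it stays [u].
/l/ meets the environment for rule 3 (word-finally or immediately before a consonant) → [ɫ].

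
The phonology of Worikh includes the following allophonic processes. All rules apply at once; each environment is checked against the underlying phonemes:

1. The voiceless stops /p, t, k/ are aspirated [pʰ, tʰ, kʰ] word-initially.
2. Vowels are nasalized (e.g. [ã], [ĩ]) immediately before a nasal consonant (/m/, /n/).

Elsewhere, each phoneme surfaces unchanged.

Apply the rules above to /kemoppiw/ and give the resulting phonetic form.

/k/ — word-initial, word-initially — surfaces as [kʰ] (rule 1).
/e/ (between /k/ and /m/): before a nasal consonant, so rule 2 applies → [ẽ].
/o/ (between /m/ and /p/) is in the target of rule 2 but the environment (before a nasal consonant) is not met → [o].
/p/ (between /o/ and /p/) fails the environment for rule 1, so it stays [p].
/p/ (between /p/ and /i/) is in the target of rule 1 but the environment (word-initially) is not met → [p].
/i/ (between /p/ and /w/): rule 2 targets it, but not before a nasal consonant → unchanged [i].

[kʰẽmoppiw]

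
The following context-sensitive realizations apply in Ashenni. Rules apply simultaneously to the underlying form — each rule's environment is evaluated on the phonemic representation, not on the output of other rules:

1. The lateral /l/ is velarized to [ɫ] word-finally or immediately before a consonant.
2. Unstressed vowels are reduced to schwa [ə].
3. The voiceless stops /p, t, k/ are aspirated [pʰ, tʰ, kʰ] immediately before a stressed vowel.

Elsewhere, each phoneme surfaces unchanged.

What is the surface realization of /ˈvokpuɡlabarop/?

[ˈvokpəɡləbərəp]

/o/ (between /v/ and /k/) fails the environment for rule 2, so it stays [o].
/k/ (between /o/ and /p/) is in the target of rule 3 but the environment (immediately before a stressed vowel) is not met → [k].
/p/ — between /k/ and /u/; rule 3 does not apply here → [p].
/u/ (between /p/ and /ɡ/): in an unstressed syllable, so rule 2 applies → [ə].
/l/ — between /ɡ/ and /a/; rule 1 does not apply here → [l].
/a/ (between /l/ and /b/) occurs in an unstressed syllable → [ə] by rule 2.
/a/ (between /b/ and /r/): in an unstressed syllable, so rule 2 applies → [ə].
/o/ (between /r/ and /p/) occurs in an unstressed syllable → [ə] by rule 2.
/p/ (word-final) fails the environment for rule 3, so it stays [p].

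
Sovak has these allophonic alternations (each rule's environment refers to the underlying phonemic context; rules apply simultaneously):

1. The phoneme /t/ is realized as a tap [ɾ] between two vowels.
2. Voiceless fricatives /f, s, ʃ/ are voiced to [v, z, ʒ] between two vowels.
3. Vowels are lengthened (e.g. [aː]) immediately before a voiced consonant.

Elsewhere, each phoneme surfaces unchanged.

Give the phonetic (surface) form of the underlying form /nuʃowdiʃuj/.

[nuʒoːwdiʒuːj]

/u/ — between /n/ and /ʃ/; rule 3 does not apply here → [u].
/ʃ/ (between /u/ and /o/): between two vowels, so rule 2 applies → [ʒ].
Rule 3 applies to /o/ (between /ʃ/ and /w/: before a voiced consonant) → [oː].
/i/ (between /d/ and /ʃ/): rule 3 targets it, but not before a voiced consonant → unchanged [i].
/ʃ/ meets the environment for rule 2 (between two vowels) → [ʒ].
/u/ (between /ʃ/ and /j/): before a voiced consonant, so rule 3 applies → [uː].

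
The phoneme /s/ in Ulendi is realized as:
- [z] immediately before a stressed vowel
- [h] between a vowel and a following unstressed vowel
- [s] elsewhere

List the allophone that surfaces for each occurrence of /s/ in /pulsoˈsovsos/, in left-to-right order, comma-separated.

[s], [z], [s], [s]

Occurrence 1 (position 4): no conditioning environment matches → elsewhere allophone [s].
Occurrence 2 (position 6): immediately before a stressed vowel → [z].
Occurrence 3 (position 9): no conditioning environment matches → elsewhere allophone [s].
Occurrence 4 (position 11): no conditioning environment matches → elsewhere allophone [s].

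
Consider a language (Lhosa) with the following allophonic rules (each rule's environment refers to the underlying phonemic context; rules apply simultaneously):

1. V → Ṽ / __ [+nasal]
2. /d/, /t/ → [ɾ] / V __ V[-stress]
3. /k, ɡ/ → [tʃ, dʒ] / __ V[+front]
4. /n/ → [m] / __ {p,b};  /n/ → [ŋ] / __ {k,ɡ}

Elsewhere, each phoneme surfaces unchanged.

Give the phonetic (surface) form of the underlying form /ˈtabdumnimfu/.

[ˈtabdũmnĩmfu]

/t/ (word-initial) fails the environment for rule 2, so it stays [t].
/a/ (between /t/ and /b/) is in the target of rule 1 but the environment (before a nasal consonant) is not met → [a].
/b/ — not in any rule's target class → [b].
/d/ (between /b/ and /u/) is in the target of rule 2 but the environment (between a vowel and a following unstressed vowel) is not met → [d].
/u/ meets the environment for rule 1 (before a nasal consonant) → [ũ].
/m/ stays [m].
/n/ (between /m/ and /i/) fails the environment for rule 4, so it stays [n].
/i/ (between /n/ and /m/) occurs before a nasal consonant → [ĩ] by rule 1.
/m/ (between /i/ and /f/) is unaffected → [m].
/f/ stays [f].
/u/ (word-final) fails the environment for rule 1, so it stays [u].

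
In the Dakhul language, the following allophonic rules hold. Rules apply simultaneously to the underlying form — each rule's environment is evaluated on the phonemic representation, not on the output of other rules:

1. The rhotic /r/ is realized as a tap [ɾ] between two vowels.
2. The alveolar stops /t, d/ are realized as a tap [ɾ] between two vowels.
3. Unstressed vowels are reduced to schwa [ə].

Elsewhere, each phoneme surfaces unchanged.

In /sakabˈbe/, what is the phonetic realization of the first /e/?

[e]

/e/ (word-final) fails the environment for rule 3, so it stays [e].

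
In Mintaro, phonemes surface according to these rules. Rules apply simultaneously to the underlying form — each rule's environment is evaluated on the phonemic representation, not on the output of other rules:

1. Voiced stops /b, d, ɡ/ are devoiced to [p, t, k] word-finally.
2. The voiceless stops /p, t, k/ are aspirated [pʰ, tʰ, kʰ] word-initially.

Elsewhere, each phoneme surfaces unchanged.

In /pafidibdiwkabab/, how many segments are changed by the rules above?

Segments that undergo a rule: /p/ → [pʰ] (rule 2); /b/ → [p] (rule 1).
All other segments surface unchanged.

2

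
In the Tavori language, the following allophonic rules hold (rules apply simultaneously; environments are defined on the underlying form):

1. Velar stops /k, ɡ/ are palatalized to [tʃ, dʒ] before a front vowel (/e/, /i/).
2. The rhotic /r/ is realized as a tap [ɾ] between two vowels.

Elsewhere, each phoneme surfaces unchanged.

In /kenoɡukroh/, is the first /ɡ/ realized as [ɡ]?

/ɡ/ (between /o/ and /u/) fails the environment for rule 1, so it stays [ɡ].
The actual realization is [ɡ], which matches [ɡ].

Yes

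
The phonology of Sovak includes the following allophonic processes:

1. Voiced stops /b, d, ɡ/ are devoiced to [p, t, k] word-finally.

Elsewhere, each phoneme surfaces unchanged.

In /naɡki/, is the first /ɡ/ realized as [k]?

/ɡ/ (between /a/ and /k/): rule 1 targets it, but not word-finally → unchanged [ɡ].
The actual realization is [ɡ], not [k].

No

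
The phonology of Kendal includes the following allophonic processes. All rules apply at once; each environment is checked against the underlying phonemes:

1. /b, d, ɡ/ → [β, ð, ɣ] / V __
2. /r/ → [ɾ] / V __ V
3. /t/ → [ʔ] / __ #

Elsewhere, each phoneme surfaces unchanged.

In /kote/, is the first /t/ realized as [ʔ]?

/t/ (between /o/ and /e/) fails the environment for rule 3, so it stays [t].
The actual realization is [t], not [ʔ].

No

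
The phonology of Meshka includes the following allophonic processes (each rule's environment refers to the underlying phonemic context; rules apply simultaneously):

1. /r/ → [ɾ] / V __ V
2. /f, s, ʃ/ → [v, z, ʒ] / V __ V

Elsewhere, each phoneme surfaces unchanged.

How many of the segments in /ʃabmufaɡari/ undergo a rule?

2

Segments that undergo a rule: /f/ → [v] (rule 2); /r/ → [ɾ] (rule 1).
All other segments surface unchanged.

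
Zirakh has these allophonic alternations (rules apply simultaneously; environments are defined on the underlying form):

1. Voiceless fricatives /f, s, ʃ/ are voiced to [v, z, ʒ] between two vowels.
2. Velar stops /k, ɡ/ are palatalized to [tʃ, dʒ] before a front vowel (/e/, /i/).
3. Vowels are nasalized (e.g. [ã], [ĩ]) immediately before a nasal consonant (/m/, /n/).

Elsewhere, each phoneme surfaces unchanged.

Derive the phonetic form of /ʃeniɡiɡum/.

[ʃẽnidʒiɡũm]

/ʃ/ (word-initial) is in the target of rule 1 but the environment (between two vowels) is not met → [ʃ].
Rule 3 applies to /e/ (between /ʃ/ and /n/: before a nasal consonant) → [ẽ].
/n/ stays [n].
/i/ (between /n/ and /ɡ/): rule 3 targets it, but not before a nasal consonant → unchanged [i].
/ɡ/ (between /i/ and /i/) occurs before a front vowel → [dʒ] by rule 2.
/i/ (between /ɡ/ and /ɡ/) is in the target of rule 3 but the environment (before a nasal consonant) is not met → [i].
/ɡ/ (between /i/ and /u/) fails the environment for rule 2, so it stays [ɡ].
/u/ (between /ɡ/ and /m/): before a nasal consonant, so rule 3 applies → [ũ].
/m/ — not in any rule's target class → [m].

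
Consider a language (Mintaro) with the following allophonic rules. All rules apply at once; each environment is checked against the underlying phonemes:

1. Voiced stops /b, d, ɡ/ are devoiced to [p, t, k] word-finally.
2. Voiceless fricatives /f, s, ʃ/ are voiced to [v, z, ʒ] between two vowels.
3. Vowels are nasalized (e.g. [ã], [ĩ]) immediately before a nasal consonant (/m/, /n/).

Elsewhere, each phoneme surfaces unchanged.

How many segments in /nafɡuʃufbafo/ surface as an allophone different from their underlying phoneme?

Segments that undergo a rule: /ʃ/ → [ʒ] (rule 2); /f/ → [v] (rule 2).
All other segments surface unchanged.

2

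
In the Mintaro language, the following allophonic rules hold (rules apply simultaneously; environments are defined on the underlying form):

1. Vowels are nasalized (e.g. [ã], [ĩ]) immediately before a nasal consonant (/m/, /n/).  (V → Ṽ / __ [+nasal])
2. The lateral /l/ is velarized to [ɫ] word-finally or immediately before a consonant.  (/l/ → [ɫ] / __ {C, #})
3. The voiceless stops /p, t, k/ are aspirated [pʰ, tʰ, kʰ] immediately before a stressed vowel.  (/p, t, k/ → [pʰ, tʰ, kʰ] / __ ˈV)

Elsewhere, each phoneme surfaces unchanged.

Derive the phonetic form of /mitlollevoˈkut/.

/m/ stays [m].
/i/ (between /m/ and /t/) is in the target of rule 1 but the environment (before a nasal consonant) is not met → [i].
/t/ (between /i/ and /l/): rule 3 targets it, but not immediately before a stressed vowel → unchanged [t].
/l/ (between /t/ and /o/): rule 2 targets it, but not word-finally or immediately before a consonant → unchanged [l].
/o/ (between /l/ and /l/): rule 1 targets it, but not before a nasal consonant → unchanged [o].
Rule 2 applies to /l/ (between /o/ and /l/: word-finally or immediately before a consonant) → [ɫ].
/l/ (between /l/ and /e/): rule 2 targets it, but not word-finally or immediately before a consonant → unchanged [l].
/e/ (between /l/ and /v/) fails the environment for rule 1, so it stays [e].
/v/ stays [v].
/o/ (between /v/ and /k/) is in the target of rule 1 but the environment (before a nasal consonant) is not met → [o].
/k/ meets the environment for rule 3 (immediately before a stressed vowel) → [kʰ].
/u/ (between /k/ and /t/) is in the target of rule 1 but the environment (before a nasal consonant) is not met → [u].
/t/ (word-final) fails the environment for rule 3, so it stays [t].

[mitloɫlevoˈkʰut]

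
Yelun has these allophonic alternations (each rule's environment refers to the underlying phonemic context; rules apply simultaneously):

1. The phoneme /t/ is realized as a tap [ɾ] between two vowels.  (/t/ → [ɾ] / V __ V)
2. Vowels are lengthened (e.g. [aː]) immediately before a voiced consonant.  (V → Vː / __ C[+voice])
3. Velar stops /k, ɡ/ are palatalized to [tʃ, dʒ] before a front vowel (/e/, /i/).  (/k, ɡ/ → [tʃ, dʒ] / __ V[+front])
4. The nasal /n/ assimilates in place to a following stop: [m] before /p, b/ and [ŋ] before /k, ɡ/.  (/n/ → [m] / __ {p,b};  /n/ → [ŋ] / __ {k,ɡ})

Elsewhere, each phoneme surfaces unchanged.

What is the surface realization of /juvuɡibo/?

[juːvuːdʒiːbo]

/u/ (between /j/ and /v/): before a voiced consonant, so rule 2 applies → [uː].
/u/ — between /v/ and /ɡ/, before a voiced consonant — surfaces as [uː] (rule 2).
/ɡ/ (between /u/ and /i/): before a front vowel, so rule 3 applies → [dʒ].
/i/ (between /ɡ/ and /b/) occurs before a voiced consonant → [iː] by rule 2.
/o/ (word-final) fails the environment for rule 2, so it stays [o].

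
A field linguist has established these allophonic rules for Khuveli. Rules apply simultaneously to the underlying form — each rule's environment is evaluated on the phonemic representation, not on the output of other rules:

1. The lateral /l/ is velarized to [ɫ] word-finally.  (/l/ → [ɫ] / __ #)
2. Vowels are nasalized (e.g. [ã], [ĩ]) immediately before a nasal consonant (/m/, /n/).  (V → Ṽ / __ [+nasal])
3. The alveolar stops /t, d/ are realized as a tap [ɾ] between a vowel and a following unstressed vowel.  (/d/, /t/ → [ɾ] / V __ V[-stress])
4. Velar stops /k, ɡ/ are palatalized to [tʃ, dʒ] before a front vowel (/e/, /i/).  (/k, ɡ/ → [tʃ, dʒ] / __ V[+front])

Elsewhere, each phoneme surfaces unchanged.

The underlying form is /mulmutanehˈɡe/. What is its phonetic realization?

[mulmuɾãnehˈdʒe]

/m/ (word-initial): no rule targets it → [m].
/u/ — between /m/ and /l/; rule 2 does not apply here → [u].
/l/ (between /u/ and /m/): rule 1 targets it, but not word-finally → unchanged [l].
/m/ (between /l/ and /u/) is unaffected → [m].
/u/ (between /m/ and /t/): rule 2 targets it, but not before a nasal consonant → unchanged [u].
/t/ (between /u/ and /a/) occurs between a vowel and a following unstressed vowel → [ɾ] by rule 3.
Rule 2 applies to /a/ (between /t/ and /n/: before a nasal consonant) → [ã].
/n/ stays [n].
/e/ — between /n/ and /h/; rule 2 does not apply here → [e].
/h/ stays [h].
/ɡ/ — between /h/ and /e/, before a front vowel — surfaces as [dʒ] (rule 4).
/e/ (word-final): rule 2 targets it, but not before a nasal consonant → unchanged [e].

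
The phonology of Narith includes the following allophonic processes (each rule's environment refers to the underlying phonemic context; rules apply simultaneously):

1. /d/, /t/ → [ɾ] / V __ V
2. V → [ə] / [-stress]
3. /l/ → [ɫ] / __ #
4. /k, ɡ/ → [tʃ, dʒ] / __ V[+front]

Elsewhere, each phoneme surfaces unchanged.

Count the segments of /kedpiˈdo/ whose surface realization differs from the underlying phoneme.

Segments that undergo a rule: /k/ → [tʃ] (rule 4); /e/ → [ə] (rule 2); /i/ → [ə] (rule 2); /d/ → [ɾ] (rule 1).
All other segments surface unchanged.

4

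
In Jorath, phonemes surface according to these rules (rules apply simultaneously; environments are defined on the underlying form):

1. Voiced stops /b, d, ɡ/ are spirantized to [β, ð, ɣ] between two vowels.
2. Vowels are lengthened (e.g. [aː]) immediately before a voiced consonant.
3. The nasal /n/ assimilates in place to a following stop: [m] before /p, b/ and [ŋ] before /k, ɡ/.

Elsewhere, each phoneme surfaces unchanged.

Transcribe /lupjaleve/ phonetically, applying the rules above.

/u/ (between /l/ and /p/) fails the environment for rule 2, so it stays [u].
/a/ meets the environment for rule 2 (before a voiced consonant) → [aː].
/e/ — between /l/ and /v/, before a voiced consonant — surfaces as [eː] (rule 2).
/e/ — word-final; rule 2 does not apply here → [e].

[lupjaːleːve]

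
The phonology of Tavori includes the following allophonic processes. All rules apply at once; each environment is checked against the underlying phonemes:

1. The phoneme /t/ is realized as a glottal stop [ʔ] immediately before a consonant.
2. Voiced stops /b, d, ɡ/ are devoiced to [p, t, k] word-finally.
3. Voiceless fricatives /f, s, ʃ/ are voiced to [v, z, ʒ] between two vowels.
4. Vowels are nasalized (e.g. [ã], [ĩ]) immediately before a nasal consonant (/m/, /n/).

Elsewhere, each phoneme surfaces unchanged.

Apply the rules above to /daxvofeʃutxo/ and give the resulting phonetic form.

/d/ (word-initial) is in the target of rule 2 but the environment (word-finally) is not met → [d].
/a/ (between /d/ and /x/) is in the target of rule 4 but the environment (before a nasal consonant) is not met → [a].
/o/ (between /v/ and /f/) fails the environment for rule 4, so it stays [o].
/f/ (between /o/ and /e/) occurs between two vowels → [v] by rule 3.
/e/ — between /f/ and /ʃ/; rule 4 does not apply here → [e].
/ʃ/ (between /e/ and /u/): between two vowels, so rule 3 applies → [ʒ].
/u/ (between /ʃ/ and /t/) is in the target of rule 4 but the environment (before a nasal consonant) is not met → [u].
/t/ (between /u/ and /x/) occurs immediately before a consonant → [ʔ] by rule 1.
/o/ (word-final) fails the environment for rule 4, so it stays [o].

[daxvoveʒuʔxo]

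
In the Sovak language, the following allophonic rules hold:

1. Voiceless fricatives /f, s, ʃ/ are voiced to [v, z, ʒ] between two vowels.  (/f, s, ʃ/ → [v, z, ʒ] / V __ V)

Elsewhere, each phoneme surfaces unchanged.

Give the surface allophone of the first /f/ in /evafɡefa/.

/f/ (between /a/ and /ɡ/) is in the target of rule 1 but the environment (between two vowels) is not met → [f].

[f]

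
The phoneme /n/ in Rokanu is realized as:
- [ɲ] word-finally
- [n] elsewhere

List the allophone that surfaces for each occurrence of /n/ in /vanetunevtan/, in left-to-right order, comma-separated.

Occurrence 1 (position 3): no conditioning environment matches → elsewhere allophone [n].
Occurrence 2 (position 7): no conditioning environment matches → elsewhere allophone [n].
Occurrence 3 (position 12): word-finally → [ɲ].

[n], [n], [ɲ]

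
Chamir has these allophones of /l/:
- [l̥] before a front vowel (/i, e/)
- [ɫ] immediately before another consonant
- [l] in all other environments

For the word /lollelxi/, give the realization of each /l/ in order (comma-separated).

[l], [ɫ], [l̥], [ɫ]

Occurrence 1 (position 1): no conditioning environment matches → elsewhere allophone [l].
Occurrence 2 (position 3): immediately before another consonant → [ɫ].
Occurrence 3 (position 4): before a front vowel (/i, e/) → [l̥].
Occurrence 4 (position 6): immediately before another consonant → [ɫ].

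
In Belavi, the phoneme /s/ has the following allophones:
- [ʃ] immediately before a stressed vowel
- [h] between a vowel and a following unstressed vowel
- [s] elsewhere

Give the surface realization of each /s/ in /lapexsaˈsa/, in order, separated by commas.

Occurrence 1 (position 6): no conditioning environment matches → elsewhere allophone [s].
Occurrence 2 (position 8): immediately before a stressed vowel → [ʃ].

[s], [ʃ]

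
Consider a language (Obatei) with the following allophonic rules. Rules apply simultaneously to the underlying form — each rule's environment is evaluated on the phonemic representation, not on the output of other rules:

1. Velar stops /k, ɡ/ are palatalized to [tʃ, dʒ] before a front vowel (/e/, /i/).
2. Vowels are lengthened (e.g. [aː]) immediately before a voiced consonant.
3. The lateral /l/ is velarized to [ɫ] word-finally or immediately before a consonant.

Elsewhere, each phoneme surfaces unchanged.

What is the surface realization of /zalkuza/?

[zaːɫkuːza]

/z/ stays [z].
/a/ — between /z/ and /l/, before a voiced consonant — surfaces as [aː] (rule 2).
/l/ (between /a/ and /k/): word-finally or immediately before a consonant, so rule 3 applies → [ɫ].
/k/ (between /l/ and /u/) is in the target of rule 1 but the environment (before a front vowel) is not met → [k].
/u/ (between /k/ and /z/) occurs before a voiced consonant → [uː] by rule 2.
/z/ (between /u/ and /a/): no rule targets it → [z].
/a/ (word-final) is in the target of rule 2 but the environment (before a voiced consonant) is not met → [a].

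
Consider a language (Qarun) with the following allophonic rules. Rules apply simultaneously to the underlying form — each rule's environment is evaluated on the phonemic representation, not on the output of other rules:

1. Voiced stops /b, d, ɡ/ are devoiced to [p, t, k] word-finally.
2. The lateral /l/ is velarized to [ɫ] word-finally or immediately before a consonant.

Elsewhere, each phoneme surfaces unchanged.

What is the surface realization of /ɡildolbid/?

/ɡ/ — word-initial; rule 1 does not apply here → [ɡ].
/l/ (between /i/ and /d/) occurs word-finally or immediately before a consonant → [ɫ] by rule 2.
/d/ (between /l/ and /o/) is in the target of rule 1 but the environment (word-finally) is not met → [d].
/l/ meets the environment for rule 2 (word-finally or immediately before a consonant) → [ɫ].
/b/ — between /l/ and /i/; rule 1 does not apply here → [b].
/d/ — word-final, word-finally — surfaces as [t] (rule 1).

[ɡiɫdoɫbit]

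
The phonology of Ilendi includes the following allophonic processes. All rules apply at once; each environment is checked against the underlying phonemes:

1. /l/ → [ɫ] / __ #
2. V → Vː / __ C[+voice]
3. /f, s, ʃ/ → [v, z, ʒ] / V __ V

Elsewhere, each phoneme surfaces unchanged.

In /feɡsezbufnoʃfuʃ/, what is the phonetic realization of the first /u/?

[u]

/u/ (between /b/ and /f/) fails the environment for rule 2, so it stays [u].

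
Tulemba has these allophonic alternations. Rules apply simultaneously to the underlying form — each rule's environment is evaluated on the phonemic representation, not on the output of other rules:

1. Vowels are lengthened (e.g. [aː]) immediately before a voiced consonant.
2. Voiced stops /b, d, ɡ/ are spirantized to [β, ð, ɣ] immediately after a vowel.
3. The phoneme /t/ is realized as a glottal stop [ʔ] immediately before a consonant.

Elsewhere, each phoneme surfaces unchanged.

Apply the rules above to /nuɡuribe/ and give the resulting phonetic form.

[nuːɣuːriːβe]

/u/ meets the environment for rule 1 (before a voiced consonant) → [uː].
Rule 2 applies to /ɡ/ (between /u/ and /u/: immediately after a vowel) → [ɣ].
/u/ meets the environment for rule 1 (before a voiced consonant) → [uː].
/i/ — between /r/ and /b/, before a voiced consonant — surfaces as [iː] (rule 1).
/b/ (between /i/ and /e/): immediately after a vowel, so rule 2 applies → [β].
/e/ (word-final) is in the target of rule 1 but the environment (before a voiced consonant) is not met → [e].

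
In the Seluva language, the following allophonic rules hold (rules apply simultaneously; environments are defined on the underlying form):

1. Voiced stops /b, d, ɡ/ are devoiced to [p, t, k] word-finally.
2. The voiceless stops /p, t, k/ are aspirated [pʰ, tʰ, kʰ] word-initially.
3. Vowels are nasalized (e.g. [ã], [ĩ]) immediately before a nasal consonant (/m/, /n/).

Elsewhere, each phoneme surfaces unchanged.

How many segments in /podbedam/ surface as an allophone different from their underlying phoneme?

2

Segments that undergo a rule: /p/ → [pʰ] (rule 2); /a/ → [ã] (rule 3).
All other segments surface unchanged.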